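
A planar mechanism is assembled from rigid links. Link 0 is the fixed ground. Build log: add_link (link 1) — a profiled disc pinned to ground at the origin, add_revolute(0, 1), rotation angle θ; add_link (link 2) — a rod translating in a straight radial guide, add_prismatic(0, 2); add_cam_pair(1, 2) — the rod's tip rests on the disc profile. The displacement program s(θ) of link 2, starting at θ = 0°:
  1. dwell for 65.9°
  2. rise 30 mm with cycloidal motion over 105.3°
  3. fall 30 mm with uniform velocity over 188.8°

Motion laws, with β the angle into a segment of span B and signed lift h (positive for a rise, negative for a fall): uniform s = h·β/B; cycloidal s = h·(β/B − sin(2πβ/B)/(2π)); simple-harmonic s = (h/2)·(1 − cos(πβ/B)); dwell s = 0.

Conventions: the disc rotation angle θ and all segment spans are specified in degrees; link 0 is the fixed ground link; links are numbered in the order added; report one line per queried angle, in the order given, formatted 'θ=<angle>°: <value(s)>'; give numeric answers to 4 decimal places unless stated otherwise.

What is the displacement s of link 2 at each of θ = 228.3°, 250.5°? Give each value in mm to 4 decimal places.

seg 1 [0°–65.9°] dwell: s stays 0.0000
seg 2 [65.9°–171.2°] cycloidal, h=30: full span → s += 30 → s = 30.0000
seg 3 [171.2°–360°] uniform, h=-30: θ=228.3° here. β=57.1, B=188.8. -30·57.1/188.8 = -9.0731 → s = 20.9269
seg 3 [171.2°–360°] uniform, h=-30: θ=250.5° here. β=79.3, B=188.8. -30·79.3/188.8 = -12.6006 → s = 17.3994

θ=228.3°: 20.9269
θ=250.5°: 17.3994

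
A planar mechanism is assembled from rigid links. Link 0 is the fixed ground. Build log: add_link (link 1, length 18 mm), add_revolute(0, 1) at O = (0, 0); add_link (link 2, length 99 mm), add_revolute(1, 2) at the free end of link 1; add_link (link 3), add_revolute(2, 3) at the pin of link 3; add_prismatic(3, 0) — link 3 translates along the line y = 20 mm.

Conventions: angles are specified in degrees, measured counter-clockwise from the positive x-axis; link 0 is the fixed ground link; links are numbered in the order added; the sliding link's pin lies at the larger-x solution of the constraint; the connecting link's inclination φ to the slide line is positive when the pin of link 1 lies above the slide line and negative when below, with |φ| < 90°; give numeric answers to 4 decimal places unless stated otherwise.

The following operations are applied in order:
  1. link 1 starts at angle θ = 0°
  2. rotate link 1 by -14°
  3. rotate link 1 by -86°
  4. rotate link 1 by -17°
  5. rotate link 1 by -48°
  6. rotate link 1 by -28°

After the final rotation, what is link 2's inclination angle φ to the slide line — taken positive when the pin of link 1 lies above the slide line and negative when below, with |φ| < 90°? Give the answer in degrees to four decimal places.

geometry: r = 18 mm, L = 99 mm, e = 20 mm; θ starts at 0°
rotate link 1 by -14°: θ ← 0° -14° = -14°
rotate link 1 by -86°: θ ← -14° -86° = -100°
rotate link 1 by -17°: θ ← -100° -17° = -117°
rotate link 1 by -48°: θ ← -117° -48° = -165°
rotate link 1 by -28°: θ ← -165° -28° = -193°
h = r sin θ − e = 4.049119 − 20 = -15.950881
sin φ = h / L = -15.950881 / 99 = -0.16112001
φ = arcsin(-0.16112001) = -9.271912°

-9.2719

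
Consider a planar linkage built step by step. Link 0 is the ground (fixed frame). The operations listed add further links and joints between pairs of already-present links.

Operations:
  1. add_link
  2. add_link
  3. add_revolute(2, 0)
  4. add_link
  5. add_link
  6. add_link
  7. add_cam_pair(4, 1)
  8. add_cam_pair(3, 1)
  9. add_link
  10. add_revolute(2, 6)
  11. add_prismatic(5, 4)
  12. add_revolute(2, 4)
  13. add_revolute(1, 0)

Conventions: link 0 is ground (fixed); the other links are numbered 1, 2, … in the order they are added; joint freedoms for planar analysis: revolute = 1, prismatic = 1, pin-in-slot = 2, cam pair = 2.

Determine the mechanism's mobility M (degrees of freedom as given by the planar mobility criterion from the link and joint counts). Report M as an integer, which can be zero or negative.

(L,J1,J2)=(1,0,0); link0 fixed
link1: (2,0,0)
link2: (3,0,0)
R 2-0 [J1]: (3,1,0)
link3: (4,1,0)
link4: (5,1,0)
link5: (6,1,0)
C 4-1 [J2]: (6,1,1)
C 3-1 [J2]: (6,1,2)
link6: (7,1,2)
R 2-6 [J1]: (7,2,2)
P 5-4 [J1]: (7,3,2)
R 2-4 [J1]: (7,4,2)
R 1-0 [J1]: (7,5,2)
Grübler: 3·6 − 2·5 − 2 = 6

M = 6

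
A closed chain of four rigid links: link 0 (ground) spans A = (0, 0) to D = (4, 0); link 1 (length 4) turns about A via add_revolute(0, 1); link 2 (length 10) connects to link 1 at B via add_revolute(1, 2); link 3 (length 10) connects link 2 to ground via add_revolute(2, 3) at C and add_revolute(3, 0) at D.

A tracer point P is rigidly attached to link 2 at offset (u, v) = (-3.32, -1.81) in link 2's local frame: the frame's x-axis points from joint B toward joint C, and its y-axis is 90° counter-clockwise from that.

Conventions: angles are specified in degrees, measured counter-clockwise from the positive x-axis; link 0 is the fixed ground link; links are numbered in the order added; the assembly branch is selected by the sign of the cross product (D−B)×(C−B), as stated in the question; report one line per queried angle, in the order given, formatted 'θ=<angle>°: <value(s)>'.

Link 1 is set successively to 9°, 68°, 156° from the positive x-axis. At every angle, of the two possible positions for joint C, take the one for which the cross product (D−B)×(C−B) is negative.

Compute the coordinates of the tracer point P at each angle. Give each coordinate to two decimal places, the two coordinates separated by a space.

A=(0,0), D=(4.00,0)
θ=9°: B = A + 4.00·(cos9°, sin9°) = (3.9508, 0.6257)
θ=9°: |BD| = 0.6277
θ=9°: circle(B,10.00) ∩ circle(D,10.00): a=0.3138, h=9.9951
θ=9°:   candidates: C₊=(13.9396,1.0971) cross=6.274; C₋=(-5.9889,-0.4713) cross=-6.274
θ=9°:   branch - wants cross < 0 → take C=(-5.9889,-0.4713) (cross=-6.274)
θ=9°: ex = (C−B)/|BC| = (-0.9940,-0.1097); ey = (0.1097,-0.9940)
θ=9°: P = B + -3.32·ex + -1.81·ey = (7.0521,2.7890)
θ=68°: B = A + 4.00·(cos68°, sin68°) = (1.4984, 3.7087)
θ=68°: |BD| = 4.4735
θ=68°: circle(B,10.00) ∩ circle(D,10.00): a=2.2368, h=9.7466
θ=68°:   candidates: C₊=(10.8295,7.3046) cross=43.602; C₋=(-5.3311,-3.5959) cross=-43.602
θ=68°:   branch - wants cross < 0 → take C=(-5.3311,-3.5959) (cross=-43.602)
θ=68°: ex = (C−B)/|BC| = (-0.6830,-0.7305); ey = (0.7305,-0.6830)
θ=68°: P = B + -3.32·ex + -1.81·ey = (2.4437,7.3700)
θ=156°: B = A + 4.00·(cos156°, sin156°) = (-3.6542, 1.6269)
θ=156°: |BD| = 7.8252
θ=156°: circle(B,10.00) ∩ circle(D,10.00): a=3.9126, h=9.2028
θ=156°:   candidates: C₊=(2.0863,9.8152) cross=72.014; C₋=(-1.7405,-8.1882) cross=-72.014
θ=156°:   branch - wants cross < 0 → take C=(-1.7405,-8.1882) (cross=-72.014)
θ=156°: ex = (C−B)/|BC| = (0.1914,-0.9815); ey = (0.9815,0.1914)
θ=156°: P = B + -3.32·ex + -1.81·ey = (-6.0661,4.5392)

θ=9°: 7.05 2.79
θ=68°: 2.44 7.37
θ=156°: -6.07 4.54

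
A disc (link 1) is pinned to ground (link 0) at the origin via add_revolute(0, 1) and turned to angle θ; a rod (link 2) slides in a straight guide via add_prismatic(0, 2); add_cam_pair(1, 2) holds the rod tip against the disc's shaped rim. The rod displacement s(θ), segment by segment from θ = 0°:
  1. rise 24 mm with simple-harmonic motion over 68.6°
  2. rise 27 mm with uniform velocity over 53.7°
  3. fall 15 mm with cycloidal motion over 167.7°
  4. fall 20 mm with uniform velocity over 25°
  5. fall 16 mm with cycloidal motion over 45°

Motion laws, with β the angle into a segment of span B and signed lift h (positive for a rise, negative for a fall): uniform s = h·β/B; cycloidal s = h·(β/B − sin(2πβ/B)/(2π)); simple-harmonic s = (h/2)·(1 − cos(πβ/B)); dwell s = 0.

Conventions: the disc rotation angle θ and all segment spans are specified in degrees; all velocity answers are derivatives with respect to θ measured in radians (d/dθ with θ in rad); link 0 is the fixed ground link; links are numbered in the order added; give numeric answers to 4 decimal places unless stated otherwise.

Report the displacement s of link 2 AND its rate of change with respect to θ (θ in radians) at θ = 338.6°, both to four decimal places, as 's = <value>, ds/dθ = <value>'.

segment 1 (0° to 68.6°, simple-harmonic, h = 24) is passed completely: s = 0.0000 + (24) = 24.0000
segment 2 (68.6° to 122.3°, uniform, h = 27) is passed completely: s = 24.0000 + (27) = 51.0000
segment 3 (122.3° to 290°, cycloidal, h = -15) is passed completely: s = 51.0000 + (-15) = 36.0000
segment 4 (290° to 315°, uniform, h = -20) is passed completely: s = 36.0000 + (-20) = 16.0000
θ = 338.6° falls in segment 5 (315° to 360°, cycloidal, h = -16): β = 338.6 − 315 = 23.6°, B = 45°; Δs = -16·(0.5244 − sin(2π·0.5244)/(2π)) = -8.7807; s = 16.0000 − 8.7807 = 7.2193
velocity in seg [315°–360°] (cycloidal), θ in radians: β = 23.6° = 0.4119 rad, B = 45° = 0.7854 rad; ds/dθ = (h/B)(1 − cos(2πβ/B)) = ((-16)/0.7854)(1 − cos(2π·0.5244)) = -40.503856 mm/rad

s = 7.2193, ds/dθ = -40.5039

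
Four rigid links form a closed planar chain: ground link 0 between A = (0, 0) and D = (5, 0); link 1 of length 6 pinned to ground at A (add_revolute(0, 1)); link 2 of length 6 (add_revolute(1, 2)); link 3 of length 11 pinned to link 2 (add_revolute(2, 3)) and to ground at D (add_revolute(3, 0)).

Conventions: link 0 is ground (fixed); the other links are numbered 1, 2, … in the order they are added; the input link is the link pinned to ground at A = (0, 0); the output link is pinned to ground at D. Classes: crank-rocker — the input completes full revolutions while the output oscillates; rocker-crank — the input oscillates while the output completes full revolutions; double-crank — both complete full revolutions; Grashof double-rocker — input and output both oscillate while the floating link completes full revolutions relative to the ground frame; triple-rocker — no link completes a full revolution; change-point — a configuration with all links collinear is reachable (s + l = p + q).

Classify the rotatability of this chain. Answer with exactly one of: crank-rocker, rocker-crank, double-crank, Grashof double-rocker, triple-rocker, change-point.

lengths: ground=5, input=6, coupler=6, output=11
sorted: s=5 (shortest), l=11 (longest), p+q=12
s + l = 16 vs p + q = 12
s + l > p + q → non-Grashof → no link fully rotates → triple-rocker

triple-rocker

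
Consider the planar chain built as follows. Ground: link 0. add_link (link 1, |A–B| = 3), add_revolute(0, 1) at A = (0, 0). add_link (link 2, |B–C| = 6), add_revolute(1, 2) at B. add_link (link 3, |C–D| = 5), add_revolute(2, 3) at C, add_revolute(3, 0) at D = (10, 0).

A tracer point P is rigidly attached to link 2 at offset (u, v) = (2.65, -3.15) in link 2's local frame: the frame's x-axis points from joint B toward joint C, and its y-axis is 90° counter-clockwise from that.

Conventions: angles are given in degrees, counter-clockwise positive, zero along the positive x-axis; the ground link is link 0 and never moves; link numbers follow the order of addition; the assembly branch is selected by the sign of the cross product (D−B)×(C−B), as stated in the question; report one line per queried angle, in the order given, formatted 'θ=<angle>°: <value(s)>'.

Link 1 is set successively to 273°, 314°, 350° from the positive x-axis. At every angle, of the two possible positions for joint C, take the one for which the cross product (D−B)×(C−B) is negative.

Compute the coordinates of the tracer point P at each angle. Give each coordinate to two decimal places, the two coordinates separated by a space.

A=(0,0), D=(10.00,0)
θ=273°: B = A + 3.00·(cos273°, sin273°) = (0.1570, -2.9959)
θ=273°: |BD| = 10.2888
θ=273°: circle(B,6.00) ∩ circle(D,5.00): a=5.6790, h=1.9363
θ=273°:   candidates: C₊=(5.0261,0.5101) cross=19.922; C₋=(6.1537,-3.1947) cross=-19.922
θ=273°:   branch - wants cross < 0 → take C=(6.1537,-3.1947) (cross=-19.922)
θ=273°: ex = (C−B)/|BC| = (0.9995,-0.0331); ey = (0.0331,0.9995)
θ=273°: P = B + 2.65·ex + -3.15·ey = (2.7012,-6.2320)
θ=314°: B = A + 3.00·(cos314°, sin314°) = (2.0840, -2.1580)
θ=314°: |BD| = 8.2049
θ=314°: circle(B,6.00) ∩ circle(D,5.00): a=4.7728, h=3.6360
θ=314°:   candidates: C₊=(5.7324,2.6053) cross=29.833; C₋=(7.6450,-4.4107) cross=-29.833
θ=314°:   branch - wants cross < 0 → take C=(7.6450,-4.4107) (cross=-29.833)
θ=314°: ex = (C−B)/|BC| = (0.9268,-0.3754); ey = (0.3754,0.9268)
θ=314°: P = B + 2.65·ex + -3.15·ey = (3.3575,-6.0725)
θ=350°: B = A + 3.00·(cos350°, sin350°) = (2.9544, -0.5209)
θ=350°: |BD| = 7.0648
θ=350°: circle(B,6.00) ∩ circle(D,5.00): a=4.3109, h=4.1733
θ=350°:   candidates: C₊=(6.9459,3.9588) cross=29.483; C₋=(7.5613,-4.3650) cross=-29.483
θ=350°:   branch - wants cross < 0 → take C=(7.5613,-4.3650) (cross=-29.483)
θ=350°: ex = (C−B)/|BC| = (0.7678,-0.6407); ey = (0.6407,0.7678)
θ=350°: P = B + 2.65·ex + -3.15·ey = (2.9710,-4.6373)

θ=273°: 2.70 -6.23
θ=314°: 3.36 -6.07
θ=350°: 2.97 -4.64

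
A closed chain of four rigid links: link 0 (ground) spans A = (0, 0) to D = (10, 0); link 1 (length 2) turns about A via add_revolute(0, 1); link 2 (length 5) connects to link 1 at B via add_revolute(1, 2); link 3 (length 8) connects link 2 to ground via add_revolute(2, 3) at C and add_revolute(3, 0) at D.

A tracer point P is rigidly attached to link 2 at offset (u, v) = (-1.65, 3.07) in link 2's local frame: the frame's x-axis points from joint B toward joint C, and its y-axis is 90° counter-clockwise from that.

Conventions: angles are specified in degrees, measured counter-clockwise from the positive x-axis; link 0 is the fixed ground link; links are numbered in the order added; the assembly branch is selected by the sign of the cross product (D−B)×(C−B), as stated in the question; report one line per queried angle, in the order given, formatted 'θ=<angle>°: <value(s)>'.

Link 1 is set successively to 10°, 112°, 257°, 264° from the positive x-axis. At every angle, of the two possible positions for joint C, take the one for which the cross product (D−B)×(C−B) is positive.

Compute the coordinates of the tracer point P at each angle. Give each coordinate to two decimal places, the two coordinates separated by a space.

A=(0,0), D=(10.00,0)
θ=10°: B = A + 2.00·(cos10°, sin10°) = (1.9696, 0.3473)
θ=10°: |BD| = 8.0379
θ=10°: circle(B,5.00) ∩ circle(D,8.00): a=1.5929, h=4.7395
θ=10°:   candidates: C₊=(3.7658,5.0135) cross=38.095; C₋=(3.3563,-4.4566) cross=-38.095
θ=10°:   branch + wants cross > 0 → take C=(3.7658,5.0135) (cross=38.095)
θ=10°: ex = (C−B)/|BC| = (0.3592,0.9332); ey = (-0.9332,0.3592)
θ=10°: P = B + -1.65·ex + 3.07·ey = (-1.4882,-0.0897)
θ=112°: B = A + 2.00·(cos112°, sin112°) = (-0.7492, 1.8544)
θ=112°: |BD| = 10.9080
θ=112°: circle(B,5.00) ∩ circle(D,8.00): a=3.6663, h=3.3997
θ=112°:   candidates: C₊=(3.4417,4.5813) cross=37.084; C₋=(2.2858,-2.1191) cross=-37.084
θ=112°:   branch + wants cross > 0 → take C=(3.4417,4.5813) (cross=37.084)
θ=112°: ex = (C−B)/|BC| = (0.8382,0.5454); ey = (-0.5454,0.8382)
θ=112°: P = B + -1.65·ex + 3.07·ey = (-3.8066,3.5277)
θ=257°: B = A + 2.00·(cos257°, sin257°) = (-0.4499, -1.9487)
θ=257°: |BD| = 10.6301
θ=257°: circle(B,5.00) ∩ circle(D,8.00): a=3.4806, h=3.5896
θ=257°:   candidates: C₊=(2.3137,2.2181) cross=38.158; C₋=(3.6298,-4.8395) cross=-38.158
θ=257°:   branch + wants cross > 0 → take C=(2.3137,2.2181) (cross=38.158)
θ=257°: ex = (C−B)/|BC| = (0.5527,0.8334); ey = (-0.8334,0.5527)
θ=257°: P = B + -1.65·ex + 3.07·ey = (-3.9203,-1.6270)
θ=264°: B = A + 2.00·(cos264°, sin264°) = (-0.2091, -1.9890)
θ=264°: |BD| = 10.4010
θ=264°: circle(B,5.00) ∩ circle(D,8.00): a=3.3257, h=3.7336
θ=264°:   candidates: C₊=(2.3413,2.3116) cross=38.833; C₋=(3.7693,-5.0177) cross=-38.833
θ=264°:   branch + wants cross > 0 → take C=(2.3413,2.3116) (cross=38.833)
θ=264°: ex = (C−B)/|BC| = (0.5101,0.8601); ey = (-0.8601,0.5101)
θ=264°: P = B + -1.65·ex + 3.07·ey = (-3.6913,-1.8424)

θ=10°: -1.49 -0.09
θ=112°: -3.81 3.53
θ=257°: -3.92 -1.63
θ=264°: -3.69 -1.84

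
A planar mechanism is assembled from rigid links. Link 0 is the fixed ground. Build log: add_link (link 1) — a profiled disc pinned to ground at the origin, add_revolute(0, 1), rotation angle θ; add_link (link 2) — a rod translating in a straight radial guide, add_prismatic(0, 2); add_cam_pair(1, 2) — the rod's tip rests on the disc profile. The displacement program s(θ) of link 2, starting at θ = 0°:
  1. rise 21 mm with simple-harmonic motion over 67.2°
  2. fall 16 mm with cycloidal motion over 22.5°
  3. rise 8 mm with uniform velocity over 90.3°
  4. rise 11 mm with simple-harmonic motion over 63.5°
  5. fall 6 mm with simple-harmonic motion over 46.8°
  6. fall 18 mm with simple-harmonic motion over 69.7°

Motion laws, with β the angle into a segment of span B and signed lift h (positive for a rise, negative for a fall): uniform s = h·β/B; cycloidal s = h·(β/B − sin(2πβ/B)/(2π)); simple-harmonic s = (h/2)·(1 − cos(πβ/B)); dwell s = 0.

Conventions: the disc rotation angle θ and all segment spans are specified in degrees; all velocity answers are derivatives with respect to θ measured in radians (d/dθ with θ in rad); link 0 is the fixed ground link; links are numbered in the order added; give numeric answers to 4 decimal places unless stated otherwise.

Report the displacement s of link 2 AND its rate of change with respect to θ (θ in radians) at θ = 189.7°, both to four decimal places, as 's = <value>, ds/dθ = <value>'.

seg 1 [0°–67.2°] simple-harmonic, h=21: full span → s += 21 → s = 21.0000
seg 2 [67.2°–89.7°] cycloidal, h=-16: full span → s += -16 → s = 5.0000
seg 3 [89.7°–180°] uniform, h=8: full span → s += 8 → s = 13.0000
seg 4 [180°–243.5°] simple-harmonic, h=11: θ=189.7° here. β=9.7, B=63.5. 11/2·(1 − cos(π·0.1528)) = 0.6213 → s = 13.6213
velocity in seg [180°–243.5°] (simple-harmonic), θ in radians: β = 9.7° = 0.1693 rad, B = 63.5° = 1.1083 rad; ds/dθ = (πh/(2B)) sin(πβ/B) = (π·11/(2·1.1083)) sin(π·0.1528) = 7.197965 mm/rad

s = 13.6213, ds/dθ = 7.1980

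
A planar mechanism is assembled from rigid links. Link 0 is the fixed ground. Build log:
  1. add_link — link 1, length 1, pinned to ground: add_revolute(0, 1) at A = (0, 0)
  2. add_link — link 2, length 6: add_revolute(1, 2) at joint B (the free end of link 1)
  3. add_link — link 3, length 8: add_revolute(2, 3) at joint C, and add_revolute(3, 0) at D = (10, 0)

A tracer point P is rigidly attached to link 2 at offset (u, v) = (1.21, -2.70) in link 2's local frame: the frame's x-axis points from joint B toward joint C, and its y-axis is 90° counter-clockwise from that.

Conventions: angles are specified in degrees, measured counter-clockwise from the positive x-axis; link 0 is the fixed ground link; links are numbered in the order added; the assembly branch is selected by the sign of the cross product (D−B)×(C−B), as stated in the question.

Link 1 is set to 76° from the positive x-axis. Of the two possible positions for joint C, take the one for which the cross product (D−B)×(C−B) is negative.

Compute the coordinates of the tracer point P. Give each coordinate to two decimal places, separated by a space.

A=(0,0), D=(10.00,0)
B = A + 1.00·(cos76°, sin76°) = (0.2419, 0.9703)
|BD| = 9.8062
circle(B,6.00) ∩ circle(D,8.00): a=3.4754, h=4.8909
  candidates: C₊=(4.1842,5.4934) cross=47.962; C₋=(3.2164,-4.2405) cross=-47.962
  branch - wants cross < 0 → take C=(3.2164,-4.2405) (cross=-47.962)
ex = (C−B)/|BC| = (0.4957,-0.8685); ey = (0.8685,0.4957)
P = B + 1.21·ex + -2.70·ey = (-1.5031,-1.4190)

-1.50 -1.42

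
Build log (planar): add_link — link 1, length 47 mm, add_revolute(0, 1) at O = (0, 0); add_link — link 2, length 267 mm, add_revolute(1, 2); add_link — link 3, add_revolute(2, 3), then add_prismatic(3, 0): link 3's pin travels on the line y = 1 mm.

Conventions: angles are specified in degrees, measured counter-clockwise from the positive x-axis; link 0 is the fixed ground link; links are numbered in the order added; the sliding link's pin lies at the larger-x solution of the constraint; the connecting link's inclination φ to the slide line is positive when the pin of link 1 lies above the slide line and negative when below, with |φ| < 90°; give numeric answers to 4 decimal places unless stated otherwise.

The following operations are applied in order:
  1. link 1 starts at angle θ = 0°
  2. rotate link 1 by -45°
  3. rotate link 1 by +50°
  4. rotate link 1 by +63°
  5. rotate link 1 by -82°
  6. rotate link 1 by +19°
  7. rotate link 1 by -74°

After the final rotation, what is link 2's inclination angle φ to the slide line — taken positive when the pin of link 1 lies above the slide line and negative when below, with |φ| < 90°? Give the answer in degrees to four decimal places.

geometry: r = 47 mm, L = 267 mm, e = 1 mm; θ starts at 0°
rotate link 1 by -45°: θ ← 0° -45° = -45°
rotate link 1 by +50°: θ ← -45° +50° = 5°
rotate link 1 by +63°: θ ← 5° +63° = 68°
rotate link 1 by -82°: θ ← 68° -82° = -14°
rotate link 1 by +19°: θ ← -14° +19° = 5°
rotate link 1 by -74°: θ ← 5° -74° = -69°
h = r sin θ − e = -43.878280 − 1 = -44.878280
sin φ = h / L = -44.878280 / 267 = -0.16808345
φ = arcsin(-0.16808345) = -9.676405°

-9.6764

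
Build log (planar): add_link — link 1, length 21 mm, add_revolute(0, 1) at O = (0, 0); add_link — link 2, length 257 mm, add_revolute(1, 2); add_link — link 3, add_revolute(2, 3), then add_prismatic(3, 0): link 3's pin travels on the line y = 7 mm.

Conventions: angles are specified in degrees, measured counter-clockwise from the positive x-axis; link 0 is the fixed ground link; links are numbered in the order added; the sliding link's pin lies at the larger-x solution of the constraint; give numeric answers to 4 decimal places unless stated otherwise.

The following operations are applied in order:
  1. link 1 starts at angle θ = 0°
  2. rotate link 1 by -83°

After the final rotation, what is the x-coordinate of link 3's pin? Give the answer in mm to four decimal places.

geometry: r = 21 mm, L = 257 mm, e = 7 mm; θ starts at 0°
rotate link 1 by -83°: θ ← 0° -83° = -83°
crank pin P = (r cos θ, r sin θ) = (2.559256, -20.843469)
h = r sin θ − e = -20.843469 − 7 = -27.843469
x = r cos θ + √(L² − h²) = 2.559256 + 255.487262 = 258.046519

258.0465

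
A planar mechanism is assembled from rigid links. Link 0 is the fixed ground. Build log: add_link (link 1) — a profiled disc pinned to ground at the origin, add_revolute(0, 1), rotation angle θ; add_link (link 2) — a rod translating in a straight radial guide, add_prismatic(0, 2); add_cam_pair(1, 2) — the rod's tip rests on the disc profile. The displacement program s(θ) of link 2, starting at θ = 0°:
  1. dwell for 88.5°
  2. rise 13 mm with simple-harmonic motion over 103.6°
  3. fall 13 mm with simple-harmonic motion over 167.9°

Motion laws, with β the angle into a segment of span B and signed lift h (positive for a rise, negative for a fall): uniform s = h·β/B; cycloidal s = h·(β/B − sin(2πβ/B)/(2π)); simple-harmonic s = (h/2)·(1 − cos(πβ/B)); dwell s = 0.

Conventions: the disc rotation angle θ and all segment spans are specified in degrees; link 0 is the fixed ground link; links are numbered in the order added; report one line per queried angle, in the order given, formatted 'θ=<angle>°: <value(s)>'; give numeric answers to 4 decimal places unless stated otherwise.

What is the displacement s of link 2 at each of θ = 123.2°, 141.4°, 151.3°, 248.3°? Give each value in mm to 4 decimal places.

seg 1 [0°–88.5°] dwell: s stays 0.0000
seg 2 [88.5°–192.1°] simple-harmonic, h=13: θ=123.2° here. β=34.7, B=103.6. 13/2·(1 − cos(π·0.3349)) = 3.2785 → s = 3.2785
seg 2 [88.5°–192.1°] simple-harmonic, h=13: θ=141.4° here. β=52.9, B=103.6. 13/2·(1 − cos(π·0.5106)) = 6.7168 → s = 6.7168
seg 2 [88.5°–192.1°] simple-harmonic, h=13: θ=151.3° here. β=62.8, B=103.6. 13/2·(1 − cos(π·0.6062)) = 8.6282 → s = 8.6282
seg 2 [88.5°–192.1°] simple-harmonic, h=13: full span → s += 13 → s = 13.0000
seg 3 [192.1°–360°] simple-harmonic, h=-13: θ=248.3° here. β=56.2, B=167.9. -13/2·(1 − cos(π·0.3347)) = -3.2746 → s = 9.7254

θ=123.2°: 3.2785
θ=141.4°: 6.7168
θ=151.3°: 8.6282
θ=248.3°: 9.7254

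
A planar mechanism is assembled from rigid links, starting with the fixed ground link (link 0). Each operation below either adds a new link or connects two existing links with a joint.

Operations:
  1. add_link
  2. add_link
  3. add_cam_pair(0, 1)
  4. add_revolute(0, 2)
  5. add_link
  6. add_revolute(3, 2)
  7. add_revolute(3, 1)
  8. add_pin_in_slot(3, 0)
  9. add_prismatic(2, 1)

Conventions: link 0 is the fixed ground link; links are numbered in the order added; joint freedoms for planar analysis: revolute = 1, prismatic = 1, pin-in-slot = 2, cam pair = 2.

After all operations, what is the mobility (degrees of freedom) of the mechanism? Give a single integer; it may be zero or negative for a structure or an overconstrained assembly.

link 0 = ground. State L|J1|J2 = 1|0|0
+link1  2|0|0
+link2  3|0|0
C(0,1) f=2→J2  3|0|1
R(0,2) f=1→J1  3|1|1
+link3  4|1|1
R(3,2) f=1→J1  4|2|1
R(3,1) f=1→J1  4|3|1
PS(3,0) f=2→J2  4|3|2
P(2,1) f=1→J1  4|4|2
M = 3(4−1)−2·4−2 = 9−8−2 = -1

M = -1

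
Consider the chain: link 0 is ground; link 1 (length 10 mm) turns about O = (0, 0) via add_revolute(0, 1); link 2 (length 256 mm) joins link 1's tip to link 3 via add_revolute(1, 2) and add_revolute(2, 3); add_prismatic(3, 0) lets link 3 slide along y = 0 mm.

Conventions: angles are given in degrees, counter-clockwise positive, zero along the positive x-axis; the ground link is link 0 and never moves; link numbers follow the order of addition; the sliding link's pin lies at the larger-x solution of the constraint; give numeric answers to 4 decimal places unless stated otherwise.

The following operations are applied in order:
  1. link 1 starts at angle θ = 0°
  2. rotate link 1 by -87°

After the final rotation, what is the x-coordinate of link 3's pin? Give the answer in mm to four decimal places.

geometry: r = 10 mm, L = 256 mm, e = 0 mm; θ starts at 0°
rotate link 1 by -87°: θ ← 0° -87° = -87°
crank pin P = (r cos θ, r sin θ) = (0.523360, -9.986295)
h = r sin θ − e = -9.986295 − 0 = -9.986295
x = r cos θ + √(L² − h²) = 0.523360 + 255.805148 = 256.328508

256.3285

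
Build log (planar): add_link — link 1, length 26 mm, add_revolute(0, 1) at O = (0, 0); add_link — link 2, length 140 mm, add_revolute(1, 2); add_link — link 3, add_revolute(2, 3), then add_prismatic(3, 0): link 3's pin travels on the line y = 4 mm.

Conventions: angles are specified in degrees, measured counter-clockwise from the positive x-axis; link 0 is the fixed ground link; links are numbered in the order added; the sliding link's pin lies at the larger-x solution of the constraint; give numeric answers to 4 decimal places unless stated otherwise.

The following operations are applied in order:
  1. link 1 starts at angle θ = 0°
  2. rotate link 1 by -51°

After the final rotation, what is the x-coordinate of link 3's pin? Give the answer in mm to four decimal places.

geometry: r = 26 mm, L = 140 mm, e = 4 mm; θ starts at 0°
rotate link 1 by -51°: θ ← 0° -51° = -51°
crank pin P = (r cos θ, r sin θ) = (16.362330, -20.205795)
h = r sin θ − e = -20.205795 − 4 = -24.205795
x = r cos θ + √(L² − h²) = 16.362330 + 137.891550 = 154.253880

154.2539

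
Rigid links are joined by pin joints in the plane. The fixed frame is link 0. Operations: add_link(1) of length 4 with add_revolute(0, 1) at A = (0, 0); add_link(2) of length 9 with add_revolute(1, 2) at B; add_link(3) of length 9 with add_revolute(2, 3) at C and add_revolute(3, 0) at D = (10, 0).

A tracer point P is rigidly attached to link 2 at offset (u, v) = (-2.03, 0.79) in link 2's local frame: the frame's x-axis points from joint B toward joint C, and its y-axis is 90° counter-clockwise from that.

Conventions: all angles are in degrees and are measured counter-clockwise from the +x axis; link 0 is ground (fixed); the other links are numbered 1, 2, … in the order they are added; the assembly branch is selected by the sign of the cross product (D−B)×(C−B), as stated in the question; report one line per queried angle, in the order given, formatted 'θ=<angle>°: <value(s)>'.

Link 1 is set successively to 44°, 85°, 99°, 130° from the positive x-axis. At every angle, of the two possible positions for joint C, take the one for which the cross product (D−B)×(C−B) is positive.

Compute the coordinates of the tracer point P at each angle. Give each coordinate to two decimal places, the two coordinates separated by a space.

A=(0,0), D=(10.00,0)
θ=44°: B = A + 4.00·(cos44°, sin44°) = (2.8774, 2.7786)
θ=44°: |BD| = 7.6454
θ=44°: circle(B,9.00) ∩ circle(D,9.00): a=3.8227, h=8.1478
θ=44°:   candidates: C₊=(9.3999,8.9800) cross=62.294; C₋=(3.4775,-6.2013) cross=-62.294
θ=44°:   branch + wants cross > 0 → take C=(9.3999,8.9800) (cross=62.294)
θ=44°: ex = (C−B)/|BC| = (0.7247,0.6890); ey = (-0.6890,0.7247)
θ=44°: P = B + -2.03·ex + 0.79·ey = (0.8618,1.9524)
θ=85°: B = A + 4.00·(cos85°, sin85°) = (0.3486, 3.9848)
θ=85°: |BD| = 10.4416
θ=85°: circle(B,9.00) ∩ circle(D,9.00): a=5.2208, h=7.3310
θ=85°:   candidates: C₊=(7.9720,8.7685) cross=76.547; C₋=(2.3766,-4.7838) cross=-76.547
θ=85°:   branch + wants cross > 0 → take C=(7.9720,8.7685) (cross=76.547)
θ=85°: ex = (C−B)/|BC| = (0.8470,0.5315); ey = (-0.5315,0.8470)
θ=85°: P = B + -2.03·ex + 0.79·ey = (-1.7908,3.5749)
θ=99°: B = A + 4.00·(cos99°, sin99°) = (-0.6257, 3.9508)
θ=99°: |BD| = 11.3364
θ=99°: circle(B,9.00) ∩ circle(D,9.00): a=5.6682, h=6.9908
θ=99°:   candidates: C₊=(7.1234,8.5279) cross=79.251; C₋=(2.2508,-4.5772) cross=-79.251
θ=99°:   branch + wants cross > 0 → take C=(7.1234,8.5279) (cross=79.251)
θ=99°: ex = (C−B)/|BC| = (0.8610,0.5086); ey = (-0.5086,0.8610)
θ=99°: P = B + -2.03·ex + 0.79·ey = (-2.7754,3.5986)
θ=130°: B = A + 4.00·(cos130°, sin130°) = (-2.5712, 3.0642)
θ=130°: |BD| = 12.9392
θ=130°: circle(B,9.00) ∩ circle(D,9.00): a=6.4696, h=6.2565
θ=130°:   candidates: C₊=(5.1961,7.6107) cross=80.955; C₋=(2.2328,-4.5465) cross=-80.955
θ=130°:   branch + wants cross > 0 → take C=(5.1961,7.6107) (cross=80.955)
θ=130°: ex = (C−B)/|BC| = (0.8630,0.5052); ey = (-0.5052,0.8630)
θ=130°: P = B + -2.03·ex + 0.79·ey = (-4.7222,2.7205)

θ=44°: 0.86 1.95
θ=85°: -1.79 3.57
θ=99°: -2.78 3.60
θ=130°: -4.72 2.72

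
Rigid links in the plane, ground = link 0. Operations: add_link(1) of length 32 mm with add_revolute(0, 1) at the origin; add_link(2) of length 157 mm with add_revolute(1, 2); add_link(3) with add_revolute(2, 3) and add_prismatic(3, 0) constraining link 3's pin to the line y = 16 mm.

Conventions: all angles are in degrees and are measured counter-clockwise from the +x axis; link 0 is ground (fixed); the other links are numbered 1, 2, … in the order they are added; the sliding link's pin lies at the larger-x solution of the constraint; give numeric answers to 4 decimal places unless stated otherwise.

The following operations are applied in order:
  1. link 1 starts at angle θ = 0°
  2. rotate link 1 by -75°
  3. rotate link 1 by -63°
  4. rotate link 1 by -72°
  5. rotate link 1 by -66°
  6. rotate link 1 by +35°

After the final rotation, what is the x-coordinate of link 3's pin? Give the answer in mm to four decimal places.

geometry: r = 32 mm, L = 157 mm, e = 16 mm; θ starts at 0°
rotate link 1 by -75°: θ ← 0° -75° = -75°
rotate link 1 by -63°: θ ← -75° -63° = -138°
rotate link 1 by -72°: θ ← -138° -72° = -210°
rotate link 1 by -66°: θ ← -210° -66° = -276°
rotate link 1 by +35°: θ ← -276° +35° = -241°
crank pin P = (r cos θ, r sin θ) = (-15.513908, 27.987831)
h = r sin θ − e = 27.987831 − 16 = 11.987831
x = r cos θ + √(L² − h²) = -15.513908 + 156.541662 = 141.027754

141.0278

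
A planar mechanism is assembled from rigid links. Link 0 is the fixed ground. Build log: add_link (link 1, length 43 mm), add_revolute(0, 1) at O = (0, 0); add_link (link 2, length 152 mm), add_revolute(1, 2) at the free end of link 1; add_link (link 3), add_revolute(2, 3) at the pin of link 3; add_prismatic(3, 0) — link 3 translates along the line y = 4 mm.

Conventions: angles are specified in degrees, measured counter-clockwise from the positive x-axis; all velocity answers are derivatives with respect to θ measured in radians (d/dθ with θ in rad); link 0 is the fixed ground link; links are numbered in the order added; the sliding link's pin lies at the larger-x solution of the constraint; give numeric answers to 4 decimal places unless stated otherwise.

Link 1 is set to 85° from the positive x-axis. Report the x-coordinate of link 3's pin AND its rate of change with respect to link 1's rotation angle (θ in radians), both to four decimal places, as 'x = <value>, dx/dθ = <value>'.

geometry: r = 43 mm, L = 152 mm, e = 4 mm
crank pin P = (r cos θ, r sin θ) = (3.747697, 42.836372)
h = r sin θ − e = 42.836372 − 4 = 38.836372
x = r cos θ + √(L² − h²) = 3.747697 + 146.954878 = 150.702575
dx/dθ = −r sin θ − h·r cos θ/√(L² − h²) (θ in radians; h = 38.836372) = -43.826791

x = 150.7026, dx/dθ = -43.8268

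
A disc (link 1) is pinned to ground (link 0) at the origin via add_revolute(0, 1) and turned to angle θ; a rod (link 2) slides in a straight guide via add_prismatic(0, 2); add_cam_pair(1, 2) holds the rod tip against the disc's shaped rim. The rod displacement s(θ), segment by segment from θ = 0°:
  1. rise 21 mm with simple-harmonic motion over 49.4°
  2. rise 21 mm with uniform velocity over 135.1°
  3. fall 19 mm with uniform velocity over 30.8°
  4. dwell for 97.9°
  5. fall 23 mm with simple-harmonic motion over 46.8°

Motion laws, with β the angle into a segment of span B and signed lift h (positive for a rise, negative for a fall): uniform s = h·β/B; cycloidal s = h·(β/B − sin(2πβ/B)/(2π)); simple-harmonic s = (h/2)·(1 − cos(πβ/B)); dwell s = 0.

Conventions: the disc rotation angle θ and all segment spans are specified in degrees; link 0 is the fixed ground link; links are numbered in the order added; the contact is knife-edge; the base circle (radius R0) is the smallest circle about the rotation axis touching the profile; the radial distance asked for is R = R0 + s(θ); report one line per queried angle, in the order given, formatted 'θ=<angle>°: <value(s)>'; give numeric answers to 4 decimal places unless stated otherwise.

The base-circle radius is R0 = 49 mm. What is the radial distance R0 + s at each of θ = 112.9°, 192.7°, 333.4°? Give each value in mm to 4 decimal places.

segment 1 (0° to 49.4°, simple-harmonic, h = 21) is passed completely: s = 0.0000 + (21) = 21.0000
θ = 112.9° falls in segment 2 (49.4° to 184.5°, uniform, h = 21): β = 112.9 − 49.4 = 63.5°, B = 135.1°; Δs = 21·63.5/135.1 = 9.8705; s = 21.0000 + 9.8705 = 30.8705
segment 2 (49.4° to 184.5°, uniform, h = 21) is passed completely: s = 21.0000 + (21) = 42.0000
θ = 192.7° falls in segment 3 (184.5° to 215.3°, uniform, h = -19): β = 192.7 − 184.5 = 8.2°, B = 30.8°; Δs = -19·8.2/30.8 = -5.0584; s = 42.0000 − 5.0584 = 36.9416
segment 3 (184.5° to 215.3°, uniform, h = -19) is passed completely: s = 42.0000 + (-19) = 23.0000
segment 4 (215.3° to 313.2°, dwell): s unchanged at 23.0000
θ = 333.4° falls in segment 5 (313.2° to 360°, simple-harmonic, h = -23): β = 333.4 − 313.2 = 20.2°, B = 46.8°; Δs = -23/2·(1 − cos(π·0.4316)) = -9.0486; s = 23.0000 − 9.0486 = 13.9514
θ=112.9°: R = R0 + s = 49 + 30.8705 = 79.8705
θ=192.7°: R = R0 + s = 49 + 36.9416 = 85.9416
θ=333.4°: R = R0 + s = 49 + 13.9514 = 62.9514

θ=112.9°: 79.8705
θ=192.7°: 85.9416
θ=333.4°: 62.9514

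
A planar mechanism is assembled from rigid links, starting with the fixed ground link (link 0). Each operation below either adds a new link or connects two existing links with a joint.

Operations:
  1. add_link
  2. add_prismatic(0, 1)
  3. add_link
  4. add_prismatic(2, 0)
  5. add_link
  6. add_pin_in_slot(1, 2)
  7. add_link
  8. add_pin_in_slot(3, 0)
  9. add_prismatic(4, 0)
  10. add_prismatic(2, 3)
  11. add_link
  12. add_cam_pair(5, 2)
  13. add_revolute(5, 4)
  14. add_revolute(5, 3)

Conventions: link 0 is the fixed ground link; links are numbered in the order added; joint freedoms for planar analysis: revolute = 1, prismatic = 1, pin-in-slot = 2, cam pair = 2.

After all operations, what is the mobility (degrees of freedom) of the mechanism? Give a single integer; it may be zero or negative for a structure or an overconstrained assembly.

link 0 = ground. State L|J1|J2 = 1|0|0
+link1  2|0|0
P(0,1) f=1→J1  2|1|0
+link2  3|1|0
P(2,0) f=1→J1  3|2|0
+link3  4|2|0
PS(1,2) f=2→J2  4|2|1
+link4  5|2|1
PS(3,0) f=2→J2  5|2|2
P(4,0) f=1→J1  5|3|2
P(2,3) f=1→J1  5|4|2
+link5  6|4|2
C(5,2) f=2→J2  6|4|3
R(5,4) f=1→J1  6|5|3
R(5,3) f=1→J1  6|6|3
M = 3(6−1)−2·6−3 = 15−12−3 = 0

M = 0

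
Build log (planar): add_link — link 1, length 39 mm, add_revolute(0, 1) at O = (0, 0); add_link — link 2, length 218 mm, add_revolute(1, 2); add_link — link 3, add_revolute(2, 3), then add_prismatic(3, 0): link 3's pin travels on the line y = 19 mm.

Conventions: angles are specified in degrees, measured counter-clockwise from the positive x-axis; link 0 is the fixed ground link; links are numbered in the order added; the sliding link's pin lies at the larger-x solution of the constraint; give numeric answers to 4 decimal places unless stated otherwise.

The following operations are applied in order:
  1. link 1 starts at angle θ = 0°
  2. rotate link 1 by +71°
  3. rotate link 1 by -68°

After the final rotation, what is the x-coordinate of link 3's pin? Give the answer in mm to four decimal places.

geometry: r = 39 mm, L = 218 mm, e = 19 mm; θ starts at 0°
rotate link 1 by +71°: θ ← 0° +71° = 71°
rotate link 1 by -68°: θ ← 71° -68° = 3°
crank pin P = (r cos θ, r sin θ) = (38.946552, 2.041102)
h = r sin θ − e = 2.041102 − 19 = -16.958898
x = r cos θ + √(L² − h²) = 38.946552 + 217.339356 = 256.285908

256.2859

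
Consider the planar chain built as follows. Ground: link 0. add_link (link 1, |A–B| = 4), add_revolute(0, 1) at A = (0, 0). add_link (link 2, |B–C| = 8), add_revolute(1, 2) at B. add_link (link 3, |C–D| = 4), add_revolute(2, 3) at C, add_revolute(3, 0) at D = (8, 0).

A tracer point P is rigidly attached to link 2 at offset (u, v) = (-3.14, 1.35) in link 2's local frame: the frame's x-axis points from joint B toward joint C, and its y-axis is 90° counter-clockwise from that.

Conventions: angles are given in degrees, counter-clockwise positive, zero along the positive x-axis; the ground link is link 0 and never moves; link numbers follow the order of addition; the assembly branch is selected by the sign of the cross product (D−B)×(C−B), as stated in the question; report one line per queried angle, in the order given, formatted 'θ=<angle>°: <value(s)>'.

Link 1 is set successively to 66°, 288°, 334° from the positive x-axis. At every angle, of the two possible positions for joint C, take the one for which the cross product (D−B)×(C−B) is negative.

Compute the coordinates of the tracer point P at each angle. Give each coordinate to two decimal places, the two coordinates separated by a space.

A=(0,0), D=(8.00,0)
θ=66°: B = A + 4.00·(cos66°, sin66°) = (1.6269, 3.6542)
θ=66°: |BD| = 7.3463
θ=66°: circle(B,8.00) ∩ circle(D,4.00): a=6.9401, h=3.9793
θ=66°:   candidates: C₊=(9.6269,3.6542) cross=29.233; C₋=(5.6682,-3.2500) cross=-29.233
θ=66°:   branch - wants cross < 0 → take C=(5.6682,-3.2500) (cross=-29.233)
θ=66°: ex = (C−B)/|BC| = (0.5052,-0.8630); ey = (0.8630,0.5052)
θ=66°: P = B + -3.14·ex + 1.35·ey = (1.2058,7.0460)
θ=288°: B = A + 4.00·(cos288°, sin288°) = (1.2361, -3.8042)
θ=288°: |BD| = 7.7603
θ=288°: circle(B,8.00) ∩ circle(D,4.00): a=6.9728, h=3.9217
θ=288°:   candidates: C₊=(5.3911,3.0321) cross=30.434; C₋=(9.2361,-3.8042) cross=-30.434
θ=288°:   branch - wants cross < 0 → take C=(9.2361,-3.8042) (cross=-30.434)
θ=288°: ex = (C−B)/|BC| = (1.0000,0.0000); ey = (-0.0000,1.0000)
θ=288°: P = B + -3.14·ex + 1.35·ey = (-1.9039,-2.4542)
θ=334°: B = A + 4.00·(cos334°, sin334°) = (3.5952, -1.7535)
θ=334°: |BD| = 4.7410
θ=334°: circle(B,8.00) ∩ circle(D,4.00): a=7.4327, h=2.9588
θ=334°:   candidates: C₊=(9.4065,3.7446) cross=14.028; C₋=(11.5952,-1.7535) cross=-14.028
θ=334°:   branch - wants cross < 0 → take C=(11.5952,-1.7535) (cross=-14.028)
θ=334°: ex = (C−B)/|BC| = (1.0000,-0.0000); ey = (0.0000,1.0000)
θ=334°: P = B + -3.14·ex + 1.35·ey = (0.4552,-0.4035)

θ=66°: 1.21 7.05
θ=288°: -1.90 -2.45
θ=334°: 0.46 -0.40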